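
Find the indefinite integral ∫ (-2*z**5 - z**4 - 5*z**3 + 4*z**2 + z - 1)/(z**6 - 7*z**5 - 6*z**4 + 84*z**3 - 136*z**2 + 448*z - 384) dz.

Factor the denominator: (z - 6)*(z - 4)*(z - 1)*(z + 4)*(z**2 + 4).
Partial-fraction decomposition: 11*(23*z - 22)/(4000*(z**2 + 4)) - 2171/(8000*(z + 4)) - 4/(375*(z - 1)) + 2557/(960*(z - 4)) - 17779/(4000*(z - 6)).
Integrate each term; A/(z−a) gives A·log|z−a|; the (Bz+D)/(z²+p²) term gives a log and an atan.

-17779*log(z - 6)/4000 + 2557*log(z - 4)/960 - 4*log(z - 1)/375 - 2171*log(z + 4)/8000 + 253*log(z**2 + 4)/8000 - 121*atan(z/2)/4000 + C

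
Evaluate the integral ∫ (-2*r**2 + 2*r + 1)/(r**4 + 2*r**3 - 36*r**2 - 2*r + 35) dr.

-13*log(r - 5)/96 - log(r - 1)/64 - log(r + 1)/24 + 37*log(r + 7)/192 + C

Factor the denominator: (r - 5)*(r - 1)*(r + 1)*(r + 7).
Partial-fraction decomposition: 37/(192*(r + 7)) - 1/(24*(r + 1)) - 1/(64*(r - 1)) - 13/(96*(r - 5)).
Integrate each term: A/(r−a) contributes A·log|r−a|.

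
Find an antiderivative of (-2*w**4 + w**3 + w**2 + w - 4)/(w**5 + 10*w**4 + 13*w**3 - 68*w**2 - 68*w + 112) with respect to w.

Factor the denominator: (w - 2)*(w - 1)*(w + 2)*(w + 4)*(w + 7).
Partial-fraction decomposition: -5107/(1080*(w + 7)) + 142/(45*(w + 4)) - 7/(20*(w + 2)) + 1/(40*(w - 1)) - 11/(108*(w - 2)).
Integrate each term: A/(w−a) contributes A·log|w−a|.

-11*log(w - 2)/108 + log(w - 1)/40 - 7*log(w + 2)/20 + 142*log(w + 4)/45 - 5107*log(w + 7)/1080 + C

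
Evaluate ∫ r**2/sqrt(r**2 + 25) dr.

Substitute r = 5·tan(θ), so dr = 5·sec(θ)^2 dθ and the radical becomes sqrt(r**2 + 25) = 5·sec(θ) by the Pythagorean identity.
Integrate the resulting trig expression in θ, then back-substitute tan(θ) = r/5, sec(θ) = sqrt(r**2 + 25)/5 (absorbing any constant into C).

r*sqrt(r**2 + 25)/2 - 25*log(r + sqrt(r**2 + 25))/2 + C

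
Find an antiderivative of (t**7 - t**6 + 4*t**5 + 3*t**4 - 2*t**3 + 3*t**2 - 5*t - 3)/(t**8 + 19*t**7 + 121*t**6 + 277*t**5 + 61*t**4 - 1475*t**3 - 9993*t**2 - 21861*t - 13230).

Factor the denominator: (t - 3)*(t + 1)*(t + 2)*(t + 5)*(t + 7)**2*(t**2 + 9).
Partial-fraction decomposition: -(59697*t - 291787)/(3717220*(t**2 + 9)) - 26156899/(3784500*(t + 7)) - 62522/(2175*(t + 7)**2) + 8669/(1088*(t + 5)) - 79/(1625*(t + 2)) - 1/(1440*(t + 1)) + 73/(8000*(t - 3)).
Integrate each term; A/(t−a) gives A·log|t−a|; the (Bt+D)/(t²+p²) term gives a log and an atan.

73*log(t - 3)/8000 - log(t + 1)/1440 - 79*log(t + 2)/1625 + 8669*log(t + 5)/1088 - 26156899*log(t + 7)/3784500 - 59697*log(t**2 + 9)/7434440 + 291787*atan(t/3)/11151660 + 62522/(2175*t + 15225) + C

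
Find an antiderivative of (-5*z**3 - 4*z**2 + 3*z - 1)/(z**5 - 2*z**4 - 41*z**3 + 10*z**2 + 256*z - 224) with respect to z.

Factor the denominator: (z - 7)*(z - 2)*(z - 1)*(z + 4)**2.
Partial-fraction decomposition: 10319/(36300*(z + 4)) - 81/(110*(z + 4)**2) - 7/(150*(z - 1)) + 17/(60*(z - 2)) - 1891/(3630*(z - 7)).
Integrate each term; A/(z−a) gives A·log|z−a|; A/(z−a)² gives −A/(z−a).

-1891*log(z - 7)/3630 + 17*log(z - 2)/60 - 7*log(z - 1)/150 + 10319*log(z + 4)/36300 + 81/(110*z + 440) + C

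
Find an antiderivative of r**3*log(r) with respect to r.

Use integration by parts with u = log(r), dv = r**3 dr.
Then du = 1/r dr and v = r**4/4.

r**4*log(r)/4 - r**4/16 + C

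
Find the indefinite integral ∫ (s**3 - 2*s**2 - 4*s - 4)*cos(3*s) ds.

Use integration by parts with u = s**3 - 2*s**2 - 4*s - 4, dv = cos(3*s) ds, so v = sin(3*s)/3.
Apply parts 3 times (tabular method): alternate signs, differentiate u down to 0, integrate dv up.

s**3*sin(3*s)/3 - 2*s**2*sin(3*s)/3 + s**2*cos(3*s)/3 - 14*s*sin(3*s)/9 - 4*s*cos(3*s)/9 - 32*sin(3*s)/27 - 14*cos(3*s)/27 + C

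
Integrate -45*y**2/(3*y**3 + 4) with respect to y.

Let u = 3*y**3 + 4, so du = (9*y**2) dy.
Rewriting, the integral becomes -5·∫ 1/u du = -5·log(u).
Substituting back, u = 3*y**3 + 4.

-5*log(3*y**3 + 4) + C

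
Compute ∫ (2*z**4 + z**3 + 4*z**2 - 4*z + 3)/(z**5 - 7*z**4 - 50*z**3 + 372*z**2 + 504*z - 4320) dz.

-10589*log(z - 6)/800 + 162*log(z - 5)/11 - 59*log(z + 4)/200 + 283*log(z + 6)/352 - 977/(40*z - 240) + C

Factor the denominator: (z - 6)**2*(z - 5)*(z + 4)*(z + 6).
Partial-fraction decomposition: 283/(352*(z + 6)) - 59/(200*(z + 4)) + 162/(11*(z - 5)) - 10589/(800*(z - 6)) + 977/(40*(z - 6)**2).
Integrate each term; A/(z−a) gives A·log|z−a|; A/(z−a)² gives −A/(z−a).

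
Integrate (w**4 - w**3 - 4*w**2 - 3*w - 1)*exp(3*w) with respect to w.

(27*w**4 - 63*w**3 - 45*w**2 - 51*w - 10)*exp(3*w)/81 + C

Use integration by parts with u = w**4 - w**3 - 4*w**2 - 3*w - 1, dv = exp(3*w) dw, so v = exp(3*w)/3.
Apply parts 4 times (tabular method): alternate signs, differentiate u down to 0, integrate dv up.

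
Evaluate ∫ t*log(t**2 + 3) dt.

t**2*log(t**2 + 3)/2 - t**2/2 + 3*log(t**2 + 3)/2 + C

Let u = t**2 + 3, so du = (2*t) dt.
The integral becomes (1/2)·∫ log(u) du; integrate by parts with u′=log(u), dv′=du.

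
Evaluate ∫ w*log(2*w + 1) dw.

Use integration by parts with u = log(2*w + 1), dv = w dw.
Then du = 2/(2*w + 1) dw and v = w**2/2.

w**2*log(2*w + 1)/2 - w**2/4 + w/4 - log(2*w + 1)/8 + C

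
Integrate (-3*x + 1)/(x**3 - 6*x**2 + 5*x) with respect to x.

log(x)/5 - 7*log(x - 5)/10 + log(x - 1)/2 + C

Factor the denominator: x*(x - 5)*(x - 1).
Partial-fraction decomposition: 1/(2*(x - 1)) - 7/(10*(x - 5)) + 1/(5*x).
Integrate each term: A/(x−a) contributes A·log|x−a|.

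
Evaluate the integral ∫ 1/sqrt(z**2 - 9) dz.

log(z + sqrt(z**2 - 9)) + C

Substitute z = 3·sec(θ), so dz = 3·sec(θ)*tan(θ) dθ and the radical becomes sqrt(z**2 - 9) = 3·tan(θ) by the Pythagorean identity.
Integrate the resulting trig expression in θ, then back-substitute sec(θ) = z/3, tan(θ) = sqrt(z**2 - 9)/3 (absorbing any constant into C).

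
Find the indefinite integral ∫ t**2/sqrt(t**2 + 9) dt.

Substitute t = 3·tan(θ), so dt = 3·sec(θ)^2 dθ and the radical becomes sqrt(t**2 + 9) = 3·sec(θ) by the Pythagorean identity.
Integrate the resulting trig expression in θ, then back-substitute tan(θ) = t/3, sec(θ) = sqrt(t**2 + 9)/3 (absorbing any constant into C).

t*sqrt(t**2 + 9)/2 - 9*log(t + sqrt(t**2 + 9))/2 + C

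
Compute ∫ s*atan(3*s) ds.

Use integration by parts with u = arctan(3*s), dv = s ds.
Then du = 3/(9*s**2 + 1) ds.

s**2*atan(3*s)/2 - s/6 + atan(3*s)/18 + C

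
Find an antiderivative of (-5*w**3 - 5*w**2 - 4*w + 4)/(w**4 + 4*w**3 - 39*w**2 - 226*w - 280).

Factor the denominator: (w - 7)*(w + 2)*(w + 4)*(w + 5).
Partial-fraction decomposition: -131/(9*(w + 5)) + 130/(11*(w + 4)) - 16/(27*(w + 2)) - 496/(297*(w - 7)).
Integrate each term: A/(w−a) contributes A·log|w−a|.

-496*log(w - 7)/297 - 16*log(w + 2)/27 + 130*log(w + 4)/11 - 131*log(w + 5)/9 + C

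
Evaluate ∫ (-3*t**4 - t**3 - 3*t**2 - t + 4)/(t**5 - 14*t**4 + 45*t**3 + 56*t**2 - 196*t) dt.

-log(t)/49 - 255862*log(t - 7)/99225 - 33*log(t - 2)/100 - 23*log(t + 2)/324 + 7696/(315*t - 2205) + C

Factor the denominator: t*(t - 7)**2*(t - 2)*(t + 2).
Partial-fraction decomposition: -23/(324*(t + 2)) - 33/(100*(t - 2)) - 255862/(99225*(t - 7)) - 7696/(315*(t - 7)**2) - 1/(49*t).
Integrate each term; A/(t−a) gives A·log|t−a|; A/(t−a)² gives −A/(t−a).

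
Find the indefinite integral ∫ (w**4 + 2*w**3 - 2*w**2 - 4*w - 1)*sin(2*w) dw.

-w**4*cos(2*w)/2 + w**3*sin(2*w) - w**3*cos(2*w) + 3*w**2*sin(2*w)/2 + 5*w**2*cos(2*w)/2 - 5*w*sin(2*w)/2 + 7*w*cos(2*w)/2 - 7*sin(2*w)/4 - 3*cos(2*w)/4 + C

Use integration by parts with u = w**4 + 2*w**3 - 2*w**2 - 4*w - 1, dv = sin(2*w) dw, so v = -cos(2*w)/2.
Apply parts 4 times (tabular method): alternate signs, differentiate u down to 0, integrate dv up.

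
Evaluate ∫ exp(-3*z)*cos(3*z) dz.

exp(-3*z)*sin(3*z)/6 - exp(-3*z)*cos(3*z)/6 + C

Let I denote the integral. Integrate by parts with u = cos(3*z), dv = exp(-3*z) dz, so v = -exp(-3*z)/3: I = -exp(-3*z)*cos(3*z)/3 − ∫ exp(-3*z)*sin(3*z) dz.
Apply parts again with u = sin(3*z), dv = exp(-3*z) dz: ∫ exp(-3*z)*sin(3*z) dz = -exp(-3*z)*sin(3*z)/3 + I. Substituting back brings back I: I = exp(-3*z)*sin(3*z)/3 - exp(-3*z)*cos(3*z)/3 − I.
Solving for I: (1 + 1)·I equals the remaining terms, so I = (1/2)·(exp(-3*z)*sin(3*z)/3 - exp(-3*z)*cos(3*z)/3).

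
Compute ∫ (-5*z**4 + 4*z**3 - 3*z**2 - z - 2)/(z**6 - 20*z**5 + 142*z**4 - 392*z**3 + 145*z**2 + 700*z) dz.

Factor the denominator: z*(z - 7)*(z - 5)**2*(z - 4)*(z + 1).
Partial-fraction decomposition: 13/(1440*(z + 1)) + 539/(30*(z - 4)) - 863/(450*(z - 5)) + 2707/(60*(z - 5)**2) - 10789/(672*(z - 7)) - 1/(350*z).
Integrate each term; A/(z−a) gives A·log|z−a|; A/(z−a)² gives −A/(z−a).

-log(z)/350 - 10789*log(z - 7)/672 - 863*log(z - 5)/450 + 539*log(z - 4)/30 + 13*log(z + 1)/1440 - 2707/(60*z - 300) + C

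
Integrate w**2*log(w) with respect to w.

Use integration by parts with u = log(w), dv = w**2 dw.
Then du = 1/w dw and v = w**3/3.

w**3*log(w)/3 - w**3/9 + C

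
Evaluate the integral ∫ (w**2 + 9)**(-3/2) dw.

w/(9*sqrt(w**2 + 9)) + C

Substitute w = 3·tan(θ), so dw = 3·sec(θ)^2 dθ and the radical becomes sqrt(w**2 + 9) = 3·sec(θ) by the Pythagorean identity.
Integrate the resulting trig expression in θ, then back-substitute tan(θ) = w/3, sec(θ) = sqrt(w**2 + 9)/3 (absorbing any constant into C).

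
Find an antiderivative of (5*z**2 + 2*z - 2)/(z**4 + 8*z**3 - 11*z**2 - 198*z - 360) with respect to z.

133*log(z - 5)/792 - 37*log(z + 3)/24 + 35*log(z + 4)/9 - 83*log(z + 6)/33 + C

Factor the denominator: (z - 5)*(z + 3)*(z + 4)*(z + 6).
Partial-fraction decomposition: -83/(33*(z + 6)) + 35/(9*(z + 4)) - 37/(24*(z + 3)) + 133/(792*(z - 5)).
Integrate each term: A/(z−a) contributes A·log|z−a|.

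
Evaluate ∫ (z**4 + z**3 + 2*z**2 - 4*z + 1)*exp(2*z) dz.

Use integration by parts with u = z**4 + z**3 + 2*z**2 - 4*z + 1, dv = exp(2*z) dz, so v = exp(2*z)/2.
Apply parts 4 times (tabular method): alternate signs, differentiate u down to 0, integrate dv up.

(4*z**4 - 4*z**3 + 14*z**2 - 30*z + 19)*exp(2*z)/8 + C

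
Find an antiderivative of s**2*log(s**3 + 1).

Let u = s**3 + 1, so du = (3*s**2) ds.
The integral becomes (1/3)·∫ log(u) du; integrate by parts with u′=log(u), dv′=du.

s**3*log(s**3 + 1)/3 - s**3/3 + log(s**3 + 1)/3 + C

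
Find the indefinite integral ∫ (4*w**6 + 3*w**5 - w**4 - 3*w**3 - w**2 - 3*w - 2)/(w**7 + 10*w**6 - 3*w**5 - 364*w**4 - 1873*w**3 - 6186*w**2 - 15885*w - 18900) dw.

34501*log(w - 7)/61248 - 437*log(w + 3)/144 + 13242*log(w + 4)/275 - 2305519*log(w + 5)/55488 - 991427*log(w**2 + 9)/15085800 - 253066*atan(w/3)/1885725 + 17621/(272*w + 1360) + C

Factor the denominator: (w - 7)*(w + 3)*(w + 4)*(w + 5)**2*(w**2 + 9).
Partial-fraction decomposition: -(991427*w + 3036792)/(7542900*(w**2 + 9)) - 2305519/(55488*(w + 5)) - 17621/(272*(w + 5)**2) + 13242/(275*(w + 4)) - 437/(144*(w + 3)) + 34501/(61248*(w - 7)).
Integrate each term; A/(w−a) gives A·log|w−a|; the (Bw+D)/(w²+p²) term gives a log and an atan.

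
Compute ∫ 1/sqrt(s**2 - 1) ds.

log(s + sqrt(s**2 - 1)) + C

Substitute s = sec(θ), so ds = sec(θ)*tan(θ) dθ and the radical becomes sqrt(s**2 - 1) = tan(θ) by the Pythagorean identity.
Integrate the resulting trig expression in θ, then back-substitute sec(θ) = s, tan(θ) = sqrt(s**2 - 1) (absorbing any constant into C).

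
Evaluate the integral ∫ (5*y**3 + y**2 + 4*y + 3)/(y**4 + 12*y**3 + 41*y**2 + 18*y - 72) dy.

Factor the denominator: (y - 1)*(y + 3)*(y + 4)*(y + 6).
Partial-fraction decomposition: 355/(14*(y + 6)) - 317/(10*(y + 4)) + 45/(4*(y + 3)) + 13/(140*(y - 1)).
Integrate each term: A/(y−a) contributes A·log|y−a|.

13*log(y - 1)/140 + 45*log(y + 3)/4 - 317*log(y + 4)/10 + 355*log(y + 6)/14 + C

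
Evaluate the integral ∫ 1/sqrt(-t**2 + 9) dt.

asin(t/3) + C

Substitute t = 3·sin(θ), so dt = 3·cos(θ) dθ and the radical becomes sqrt(-t**2 + 9) = 3·cos(θ) by the Pythagorean identity.
Integrate the resulting trig expression in θ, then back-substitute θ = asin(t/3), sin(θ) = t/3, cos(θ) = sqrt(-t**2 + 9)/3 (absorbing any constant into C).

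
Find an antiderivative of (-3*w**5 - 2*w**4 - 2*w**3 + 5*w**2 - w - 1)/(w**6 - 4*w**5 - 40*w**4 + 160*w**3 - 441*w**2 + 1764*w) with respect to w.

-log(w)/1764 - 13918*log(w - 7)/4263 + 3637*log(w - 4)/3300 - 11639*log(w + 7)/15631 - 601*log(w**2 + 9)/13050 - 556*atan(w/3)/2175 + C

Factor the denominator: w*(w - 7)*(w - 4)*(w + 7)*(w**2 + 9).
Partial-fraction decomposition: -(601*w + 5004)/(6525*(w**2 + 9)) - 11639/(15631*(w + 7)) + 3637/(3300*(w - 4)) - 13918/(4263*(w - 7)) - 1/(1764*w).
Integrate each term; A/(w−a) gives A·log|w−a|; the (Bw+D)/(w²+p²) term gives a log and an atan.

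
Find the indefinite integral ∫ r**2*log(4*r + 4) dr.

r**3*log(4*r + 4)/3 - r**3/9 + r**2/6 - r/3 + log(r + 1)/3 + C

Use integration by parts with u = log(4*r + 4), dv = r**2 dr.
Then du = 4/(4*r + 4) dr and v = r**3/3.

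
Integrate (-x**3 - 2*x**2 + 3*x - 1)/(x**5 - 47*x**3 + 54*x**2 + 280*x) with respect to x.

Factor the denominator: x*(x - 5)*(x - 4)*(x + 2)*(x + 7).
Partial-fraction decomposition: 223/(4620*(x + 7)) + 1/(60*(x + 2)) + 85/(264*(x - 4)) - 23/(60*(x - 5)) - 1/(280*x).
Integrate each term: A/(x−a) contributes A·log|x−a|.

-log(x)/280 - 23*log(x - 5)/60 + 85*log(x - 4)/264 + log(x + 2)/60 + 223*log(x + 7)/4620 + C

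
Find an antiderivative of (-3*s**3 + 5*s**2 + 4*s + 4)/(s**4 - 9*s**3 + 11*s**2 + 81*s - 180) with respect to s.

-113*log(s - 5)/8 + 92*log(s - 4)/7 - 5*log(s - 3)/3 - 59*log(s + 3)/168 + C

Factor the denominator: (s - 5)*(s - 4)*(s - 3)*(s + 3).
Partial-fraction decomposition: -59/(168*(s + 3)) - 5/(3*(s - 3)) + 92/(7*(s - 4)) - 113/(8*(s - 5)).
Integrate each term: A/(s−a) contributes A·log|s−a|.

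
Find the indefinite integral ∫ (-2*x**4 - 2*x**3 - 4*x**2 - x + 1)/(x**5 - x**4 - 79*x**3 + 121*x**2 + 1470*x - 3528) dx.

-2845*log(x - 7)/1092 + 707*log(x - 4)/330 - 127*log(x - 3)/180 + 2297*log(x + 6)/1170 - 1076*log(x + 7)/385 + C

Factor the denominator: (x - 7)*(x - 4)*(x - 3)*(x + 6)*(x + 7).
Partial-fraction decomposition: -1076/(385*(x + 7)) + 2297/(1170*(x + 6)) - 127/(180*(x - 3)) + 707/(330*(x - 4)) - 2845/(1092*(x - 7)).
Integrate each term: A/(x−a) contributes A·log|x−a|.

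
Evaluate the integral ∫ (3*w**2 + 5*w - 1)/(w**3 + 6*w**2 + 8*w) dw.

Factor the denominator: w*(w + 2)*(w + 4).
Partial-fraction decomposition: 27/(8*(w + 4)) - 1/(4*(w + 2)) - 1/(8*w).
Integrate each term: A/(w−a) contributes A·log|w−a|.

-log(w)/8 - log(w + 2)/4 + 27*log(w + 4)/8 + C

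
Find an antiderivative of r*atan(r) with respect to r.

r**2*atan(r)/2 - r/2 + atan(r)/2 + C

Use integration by parts with u = arctan(r), dv = r dr.
Then du = 1/(r**2 + 1) dr.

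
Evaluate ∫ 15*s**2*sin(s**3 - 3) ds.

-5*cos(s**3 - 3) + C

Let u = s**3 - 3, so du = (3*s**2) ds.
Rewriting, the integral becomes 5·∫ sin(u) du = 5·-cos(u).
Substituting back, u = s**3 - 3.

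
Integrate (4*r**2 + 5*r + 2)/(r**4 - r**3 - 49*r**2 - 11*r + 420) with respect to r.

233*log(r - 7)/528 - 53*log(r - 3)/224 + 46*log(r + 4)/77 - 77*log(r + 5)/96 + C

Factor the denominator: (r - 7)*(r - 3)*(r + 4)*(r + 5).
Partial-fraction decomposition: -77/(96*(r + 5)) + 46/(77*(r + 4)) - 53/(224*(r - 3)) + 233/(528*(r - 7)).
Integrate each term: A/(r−a) contributes A·log|r−a|.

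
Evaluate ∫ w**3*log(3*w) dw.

Use integration by parts with u = log(3*w), dv = w**3 dw.
Then du = 1/w dw and v = w**4/4.

w**4*(log(w) + log(3))/4 - w**4/16 + C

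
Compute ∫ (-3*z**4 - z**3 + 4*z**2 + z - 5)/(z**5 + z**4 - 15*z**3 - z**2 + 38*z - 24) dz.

-59*log(z - 3)/35 + 44*log(z - 1)/225 + 31*log(z + 2)/90 - 649*log(z + 4)/350 - 2/(15*z - 15) + C

Factor the denominator: (z - 3)*(z - 1)**2*(z + 2)*(z + 4).
Partial-fraction decomposition: -649/(350*(z + 4)) + 31/(90*(z + 2)) + 44/(225*(z - 1)) + 2/(15*(z - 1)**2) - 59/(35*(z - 3)).
Integrate each term; A/(z−a) gives A·log|z−a|; A/(z−a)² gives −A/(z−a).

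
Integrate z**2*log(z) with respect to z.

Use integration by parts with u = log(z), dv = z**2 dz.
Then du = 1/z dz and v = z**3/3.

z**3*log(z)/3 - z**3/9 + C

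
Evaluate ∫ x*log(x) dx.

Use integration by parts with u = log(x), dv = x dx.
Then du = 1/x dx and v = x**2/2.

x**2*log(x)/2 - x**2/4 + C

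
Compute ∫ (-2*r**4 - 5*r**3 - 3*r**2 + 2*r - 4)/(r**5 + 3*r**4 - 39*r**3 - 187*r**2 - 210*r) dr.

Factor the denominator: r*(r - 7)*(r + 2)*(r + 3)*(r + 5).
Partial-fraction decomposition: -119/(60*(r + 5)) + 16/(15*(r + 3)) - 2/(9*(r + 2)) - 1109/(1260*(r - 7)) + 2/(105*r).
Integrate each term: A/(r−a) contributes A·log|r−a|.

2*log(r)/105 - 1109*log(r - 7)/1260 - 2*log(r + 2)/9 + 16*log(r + 3)/15 - 119*log(r + 5)/60 + C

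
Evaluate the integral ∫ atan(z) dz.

Use integration by parts with u = arctan(z), dv = dz.
Then du = 1/(z**2 + 1) dz.

z*atan(z) - log(z**2 + 1)/2 + C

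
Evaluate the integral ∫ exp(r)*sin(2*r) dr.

Let I denote the integral. Integrate by parts with u = sin(2*r), dv = exp(r) dr, so v = exp(r): I = exp(r)*sin(2*r) − 2·∫ exp(r)*cos(2*r) dr.
Apply parts again with u = cos(2*r), dv = exp(r) dr: ∫ exp(r)*cos(2*r) dr = exp(r)*cos(2*r) + 2·I. Substituting back brings back I: I = exp(r)*sin(2*r) - 2*exp(r)*cos(2*r) − 4·I.
Solving for I: (1 + 4)·I equals the remaining terms, so I = (1/5)·(exp(r)*sin(2*r) - 2*exp(r)*cos(2*r)).

exp(r)*sin(2*r)/5 - 2*exp(r)*cos(2*r)/5 + C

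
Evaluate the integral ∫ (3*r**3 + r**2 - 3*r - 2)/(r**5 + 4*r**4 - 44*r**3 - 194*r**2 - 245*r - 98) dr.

Factor the denominator: (r - 7)*(r + 1)**2*(r + 2)*(r + 7).
Partial-fraction decomposition: -961/(2520*(r + 7)) + 16/(45*(r + 2)) - 121/(1152*(r + 1)) + 1/(48*(r + 1)**2) + 1055/(8064*(r - 7)).
Integrate each term; A/(r−a) gives A·log|r−a|; A/(r−a)² gives −A/(r−a).

1055*log(r - 7)/8064 - 121*log(r + 1)/1152 + 16*log(r + 2)/45 - 961*log(r + 7)/2520 - 1/(48*r + 48) + C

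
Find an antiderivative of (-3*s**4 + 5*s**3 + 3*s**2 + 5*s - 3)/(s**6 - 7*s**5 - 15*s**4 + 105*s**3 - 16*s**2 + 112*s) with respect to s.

-3*log(s)/112 - 5309*log(s - 7)/11550 + 383*log(s - 4)/1632 + 1063*log(s + 4)/5984 + 63*log(s**2 + 1)/1700 - 9*atan(s)/850 + C

Factor the denominator: s*(s - 7)*(s - 4)*(s + 4)*(s**2 + 1).
Partial-fraction decomposition: 9*(7*s - 1)/(850*(s**2 + 1)) + 1063/(5984*(s + 4)) + 383/(1632*(s - 4)) - 5309/(11550*(s - 7)) - 3/(112*s).
Integrate each term; A/(s−a) gives A·log|s−a|; the (Bs+D)/(s²+p²) term gives a log and an atan.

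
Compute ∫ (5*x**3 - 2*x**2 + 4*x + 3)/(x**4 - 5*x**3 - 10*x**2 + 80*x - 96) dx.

307*log(x - 4)/16 - 132*log(x - 3)/7 + 43*log(x - 2)/12 + 365*log(x + 4)/336 + C

Factor the denominator: (x - 4)*(x - 3)*(x - 2)*(x + 4).
Partial-fraction decomposition: 365/(336*(x + 4)) + 43/(12*(x - 2)) - 132/(7*(x - 3)) + 307/(16*(x - 4)).
Integrate each term: A/(x−a) contributes A·log|x−a|.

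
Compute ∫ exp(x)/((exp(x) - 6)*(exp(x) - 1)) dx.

log(exp(x) - 6)/5 - log(exp(x) - 1)/5 + C

Let u = e^x, du = e^x dx.
The integral becomes ∫ du/((u-1)(u-6)); decompose into partial fractions.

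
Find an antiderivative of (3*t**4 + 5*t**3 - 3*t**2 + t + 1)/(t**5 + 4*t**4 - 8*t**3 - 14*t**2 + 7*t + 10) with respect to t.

79*log(t - 2)/63 - 7*log(t - 1)/24 + 85*log(t + 1)/288 + 1171*log(t + 5)/672 + 5/(24*t + 24) + C

Factor the denominator: (t - 2)*(t - 1)*(t + 1)**2*(t + 5).
Partial-fraction decomposition: 1171/(672*(t + 5)) + 85/(288*(t + 1)) - 5/(24*(t + 1)**2) - 7/(24*(t - 1)) + 79/(63*(t - 2)).
Integrate each term; A/(t−a) gives A·log|t−a|; A/(t−a)² gives −A/(t−a).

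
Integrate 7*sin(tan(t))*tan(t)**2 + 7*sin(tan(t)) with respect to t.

Let u = tan(t), so du = (tan(t)**2 + 1) dt.
Rewriting, the integral becomes 7·∫ sin(u) du = 7·-cos(u).
Substituting back, u = tan(t).

-7*cos(tan(t)) + C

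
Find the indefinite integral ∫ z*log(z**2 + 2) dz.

Let u = z**2 + 2, so du = (2*z) dz.
The integral becomes (1/2)·∫ log(u) du; integrate by parts with u′=log(u), dv′=du.

z**2*log(z**2 + 2)/2 - z**2/2 + log(z**2 + 2) + C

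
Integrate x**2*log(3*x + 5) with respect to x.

x**3*log(3*x + 5)/3 - x**3/9 + 5*x**2/18 - 25*x/27 + 125*log(3*x + 5)/81 + C

Use integration by parts with u = log(3*x + 5), dv = x**2 dx.
Then du = 3/(3*x + 5) dx and v = x**3/3.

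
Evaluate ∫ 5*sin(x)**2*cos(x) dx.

Let u = sin(x), so du = (cos(x)) dx.
Rewriting, the integral becomes 5·∫ u^2 du = 5·u^3/3.
Substituting back, u = sin(x).

5*sin(x)**3/3 + C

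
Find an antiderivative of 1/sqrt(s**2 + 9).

Substitute s = 3·tan(θ), so ds = 3·sec(θ)^2 dθ and the radical becomes sqrt(s**2 + 9) = 3·sec(θ) by the Pythagorean identity.
Integrate the resulting trig expression in θ, then back-substitute tan(θ) = s/3, sec(θ) = sqrt(s**2 + 9)/3 (absorbing any constant into C).

log(s + sqrt(s**2 + 9)) + C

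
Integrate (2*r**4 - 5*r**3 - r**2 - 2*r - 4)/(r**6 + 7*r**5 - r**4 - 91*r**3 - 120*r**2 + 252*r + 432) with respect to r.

2*log(r - 3)/315 + log(r - 2)/30 + 17*log(r + 2)/10 + 361*log(r + 3)/45 - 205*log(r + 4)/21 + 29/(3*r + 9) + C

Factor the denominator: (r - 3)*(r - 2)*(r + 2)*(r + 3)**2*(r + 4).
Partial-fraction decomposition: -205/(21*(r + 4)) + 361/(45*(r + 3)) - 29/(3*(r + 3)**2) + 17/(10*(r + 2)) + 1/(30*(r - 2)) + 2/(315*(r - 3)).
Integrate each term; A/(r−a) gives A·log|r−a|; A/(r−a)² gives −A/(r−a).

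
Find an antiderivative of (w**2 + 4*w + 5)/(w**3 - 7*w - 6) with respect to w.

13*log(w - 3)/10 - log(w + 1)/2 + log(w + 2)/5 + C

Factor the denominator: (w - 3)*(w + 1)*(w + 2).
Partial-fraction decomposition: 1/(5*(w + 2)) - 1/(2*(w + 1)) + 13/(10*(w - 3)).
Integrate each term: A/(w−a) contributes A·log|w−a|.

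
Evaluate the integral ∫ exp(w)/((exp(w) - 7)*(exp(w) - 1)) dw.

log(exp(w) - 7)/6 - log(exp(w) - 1)/6 + C

Let u = e^w, du = e^w dw.
The integral becomes ∫ du/((u-1)(u-7)); decompose into partial fractions.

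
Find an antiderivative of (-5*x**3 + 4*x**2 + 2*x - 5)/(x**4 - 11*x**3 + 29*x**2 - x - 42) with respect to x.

-151*log(x - 7)/16 + 49*log(x - 3)/8 - 5*log(x - 2)/3 - log(x + 1)/48 + C

Factor the denominator: (x - 7)*(x - 3)*(x - 2)*(x + 1).
Partial-fraction decomposition: -1/(48*(x + 1)) - 5/(3*(x - 2)) + 49/(8*(x - 3)) - 151/(16*(x - 7)).
Integrate each term: A/(x−a) contributes A·log|x−a|.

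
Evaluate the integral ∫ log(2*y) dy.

y*(log(y) + log(2)) - y + C

Use integration by parts with u = log(2*y), dv = dy.
Then du = 1/y dy and v = y.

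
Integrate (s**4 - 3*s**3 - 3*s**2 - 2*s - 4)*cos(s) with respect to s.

Use integration by parts with u = s**4 - 3*s**3 - 3*s**2 - 2*s - 4, dv = cos(s) ds, so v = sin(s).
Apply parts 4 times (tabular method): alternate signs, differentiate u down to 0, integrate dv up.

s**4*sin(s) - 3*s**3*sin(s) + 4*s**3*cos(s) - 15*s**2*sin(s) - 9*s**2*cos(s) + 16*s*sin(s) - 30*s*cos(s) + 26*sin(s) + 16*cos(s) + C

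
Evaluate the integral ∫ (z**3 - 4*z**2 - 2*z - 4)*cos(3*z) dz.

z**3*sin(3*z)/3 - 4*z**2*sin(3*z)/3 + z**2*cos(3*z)/3 - 8*z*sin(3*z)/9 - 8*z*cos(3*z)/9 - 28*sin(3*z)/27 - 8*cos(3*z)/27 + C

Use integration by parts with u = z**3 - 4*z**2 - 2*z - 4, dv = cos(3*z) dz, so v = sin(3*z)/3.
Apply parts 3 times (tabular method): alternate signs, differentiate u down to 0, integrate dv up.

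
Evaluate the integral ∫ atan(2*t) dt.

Use integration by parts with u = arctan(2*t), dv = dt.
Then du = 2/(4*t**2 + 1) dt.

t*atan(2*t) - log(4*t**2 + 1)/4 + C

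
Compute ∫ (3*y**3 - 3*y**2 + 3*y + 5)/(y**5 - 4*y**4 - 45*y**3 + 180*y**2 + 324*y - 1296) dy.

Factor the denominator: (y - 6)*(y - 4)*(y - 3)*(y + 3)*(y + 6).
Partial-fraction decomposition: -769/(3240*(y + 6)) + 8/(81*(y + 3)) + 34/(81*(y - 3)) - 23/(20*(y - 4)) + 563/(648*(y - 6)).
Integrate each term: A/(y−a) contributes A·log|y−a|.

563*log(y - 6)/648 - 23*log(y - 4)/20 + 34*log(y - 3)/81 + 8*log(y + 3)/81 - 769*log(y + 6)/3240 + C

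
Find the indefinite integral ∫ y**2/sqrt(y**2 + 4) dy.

y*sqrt(y**2 + 4)/2 - 2*log(y + sqrt(y**2 + 4)) + C

Substitute y = 2·tan(θ), so dy = 2·sec(θ)^2 dθ and the radical becomes sqrt(y**2 + 4) = 2·sec(θ) by the Pythagorean identity.
Integrate the resulting trig expression in θ, then back-substitute tan(θ) = y/2, sec(θ) = sqrt(y**2 + 4)/2 (absorbing any constant into C).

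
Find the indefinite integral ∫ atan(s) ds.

Use integration by parts with u = arctan(s), dv = ds.
Then du = 1/(s**2 + 1) ds.

s*atan(s) - log(s**2 + 1)/2 + C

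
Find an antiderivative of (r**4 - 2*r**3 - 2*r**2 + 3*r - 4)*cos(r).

Use integration by parts with u = r**4 - 2*r**3 - 2*r**2 + 3*r - 4, dv = cos(r) dr, so v = sin(r).
Apply parts 4 times (tabular method): alternate signs, differentiate u down to 0, integrate dv up.

r**4*sin(r) - 2*r**3*sin(r) + 4*r**3*cos(r) - 14*r**2*sin(r) - 6*r**2*cos(r) + 15*r*sin(r) - 28*r*cos(r) + 24*sin(r) + 15*cos(r) + C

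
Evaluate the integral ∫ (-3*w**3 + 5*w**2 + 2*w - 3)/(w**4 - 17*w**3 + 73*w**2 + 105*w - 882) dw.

Factor the denominator: (w - 7)**2*(w - 6)*(w + 3).
Partial-fraction decomposition: -13/(100*(w + 3)) - 51/(w - 6) + 4813/(100*(w - 7)) - 773/(10*(w - 7)**2).
Integrate each term; A/(w−a) gives A·log|w−a|; A/(w−a)² gives −A/(w−a).

4813*log(w - 7)/100 - 51*log(w - 6) - 13*log(w + 3)/100 + 773/(10*w - 70) + C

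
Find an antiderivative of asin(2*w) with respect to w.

Use integration by parts with u = arcsin(2*w), dv = dw.
Then du = 2/sqrt(-4*w**2 + 1) dw.

w*asin(2*w) + sqrt(-4*w**2 + 1)/2 + C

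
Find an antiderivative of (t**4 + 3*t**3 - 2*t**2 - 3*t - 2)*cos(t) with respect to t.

t**4*sin(t) + 3*t**3*sin(t) + 4*t**3*cos(t) - 14*t**2*sin(t) + 9*t**2*cos(t) - 21*t*sin(t) - 28*t*cos(t) + 26*sin(t) - 21*cos(t) + C

Use integration by parts with u = t**4 + 3*t**3 - 2*t**2 - 3*t - 2, dv = cos(t) dt, so v = sin(t).
Apply parts 4 times (tabular method): alternate signs, differentiate u down to 0, integrate dv up.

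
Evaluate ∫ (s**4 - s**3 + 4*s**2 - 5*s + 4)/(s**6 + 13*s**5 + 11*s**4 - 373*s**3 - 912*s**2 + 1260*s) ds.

Factor the denominator: s*(s - 5)*(s - 1)*(s + 6)**2*(s + 7).
Partial-fraction decomposition: -993/(224*(s + 7)) + 235420/(53361*(s + 6)) - 845/(231*(s + 6)**2) - 3/(1568*(s - 1)) + 193/(9680*(s - 5)) + 1/(315*s).
Integrate each term; A/(s−a) gives A·log|s−a|; A/(s−a)² gives −A/(s−a).

log(s)/315 + 193*log(s - 5)/9680 - 3*log(s - 1)/1568 + 235420*log(s + 6)/53361 - 993*log(s + 7)/224 + 845/(231*s + 1386) + C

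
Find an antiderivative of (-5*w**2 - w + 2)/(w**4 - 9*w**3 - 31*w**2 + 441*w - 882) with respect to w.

-125*log(w - 7)/28 + 184*log(w - 6)/39 - 23*log(w - 3)/60 + 59*log(w + 7)/455 + C

Factor the denominator: (w - 7)*(w - 6)*(w - 3)*(w + 7).
Partial-fraction decomposition: 59/(455*(w + 7)) - 23/(60*(w - 3)) + 184/(39*(w - 6)) - 125/(28*(w - 7)).
Integrate each term: A/(w−a) contributes A·log|w−a|.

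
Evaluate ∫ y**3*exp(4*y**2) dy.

(4*y**2 - 1)*exp(4*y**2)/32 + C

Let u = y², du = 2y dy; rewrite as (1/2)∫ u^1·exp(4u) du.
Now integrate by parts 1 time.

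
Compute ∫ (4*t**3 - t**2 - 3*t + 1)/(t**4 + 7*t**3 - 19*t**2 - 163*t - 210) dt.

461*log(t - 5)/672 + 29*log(t + 2)/35 - 107*log(t + 3)/32 + 1399*log(t + 7)/240 + C

Factor the denominator: (t - 5)*(t + 2)*(t + 3)*(t + 7).
Partial-fraction decomposition: 1399/(240*(t + 7)) - 107/(32*(t + 3)) + 29/(35*(t + 2)) + 461/(672*(t - 5)).
Integrate each term: A/(t−a) contributes A·log|t−a|.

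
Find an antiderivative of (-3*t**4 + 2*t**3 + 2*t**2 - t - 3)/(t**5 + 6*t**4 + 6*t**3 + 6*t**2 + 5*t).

Factor the denominator: t*(t + 1)*(t + 5)*(t**2 + 1).
Partial-fraction decomposition: (25*t + 18)/(26*(t**2 + 1)) - 2073/(520*(t + 5)) + 5/(8*(t + 1)) - 3/(5*t).
Integrate each term; A/(t−a) gives A·log|t−a|; the (Bt+D)/(t²+p²) term gives a log and an atan.

-3*log(t)/5 + 5*log(t + 1)/8 - 2073*log(t + 5)/520 + 25*log(t**2 + 1)/52 + 9*atan(t)/13 + C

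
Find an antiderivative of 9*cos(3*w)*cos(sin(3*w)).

3*sin(sin(3*w)) + C

Let u = sin(3*w), so du = (3*cos(3*w)) dw.
Rewriting, the integral becomes 3·∫ cos(u) du = 3·sin(u).
Substituting back, u = sin(3*w).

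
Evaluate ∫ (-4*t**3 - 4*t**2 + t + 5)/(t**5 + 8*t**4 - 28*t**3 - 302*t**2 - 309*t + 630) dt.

-997*log(t - 6)/6435 + log(t - 1)/480 + 37*log(t + 3)/144 - 50*log(t + 5)/33 + 587*log(t + 7)/416 + C

Factor the denominator: (t - 6)*(t - 1)*(t + 3)*(t + 5)*(t + 7).
Partial-fraction decomposition: 587/(416*(t + 7)) - 50/(33*(t + 5)) + 37/(144*(t + 3)) + 1/(480*(t - 1)) - 997/(6435*(t - 6)).
Integrate each term: A/(t−a) contributes A·log|t−a|.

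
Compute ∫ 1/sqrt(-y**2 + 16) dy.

Substitute y = 4·sin(θ), so dy = 4·cos(θ) dθ and the radical becomes sqrt(-y**2 + 16) = 4·cos(θ) by the Pythagorean identity.
Integrate the resulting trig expression in θ, then back-substitute θ = asin(y/4), sin(θ) = y/4, cos(θ) = sqrt(-y**2 + 16)/4 (absorbing any constant into C).

asin(y/4) + C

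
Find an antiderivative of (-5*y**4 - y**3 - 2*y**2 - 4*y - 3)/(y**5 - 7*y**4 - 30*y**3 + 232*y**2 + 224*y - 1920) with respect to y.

Factor the denominator: (y - 6)*(y - 5)*(y - 4)*(y + 4)**2.
Partial-fraction decomposition: -59681/(51840*(y + 4)) + 247/(144*(y + 4)**2) - 1395/(128*(y - 4)) + 3323/(81*(y - 5)) - 1359/(40*(y - 6)).
Integrate each term; A/(y−a) gives A·log|y−a|; A/(y−a)² gives −A/(y−a).

-1359*log(y - 6)/40 + 3323*log(y - 5)/81 - 1395*log(y - 4)/128 - 59681*log(y + 4)/51840 - 247/(144*y + 576) + C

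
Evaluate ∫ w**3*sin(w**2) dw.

-w**2*cos(w**2)/2 + sin(w**2)/2 + C

Let u = w², du = 2w dw; rewrite as (1/2)∫ u^1·sin(1u) du.
Now integrate by parts 1 time.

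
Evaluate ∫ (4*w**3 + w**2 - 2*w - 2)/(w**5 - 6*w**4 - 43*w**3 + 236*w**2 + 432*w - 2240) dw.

Factor the denominator: (w - 7)*(w - 4)**2*(w + 4)*(w + 5).
Partial-fraction decomposition: -467/(972*(w + 5)) + 117/(352*(w + 4)) - 8045/(7776*(w - 4)) - 131/(108*(w - 4)**2) + 1405/(1188*(w - 7)).
Integrate each term; A/(w−a) gives A·log|w−a|; A/(w−a)² gives −A/(w−a).

1405*log(w - 7)/1188 - 8045*log(w - 4)/7776 + 117*log(w + 4)/352 - 467*log(w + 5)/972 + 131/(108*w - 432) + C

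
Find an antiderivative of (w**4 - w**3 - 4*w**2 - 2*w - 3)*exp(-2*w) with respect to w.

Use integration by parts with u = w**4 - w**3 - 4*w**2 - 2*w - 3, dv = exp(-2*w) dw, so v = -exp(-2*w)/2.
Apply parts 4 times (tabular method): alternate signs, differentiate u down to 0, integrate dv up.

(-4*w**4 - 4*w**3 + 10*w**2 + 18*w + 21)*exp(-2*w)/8 + C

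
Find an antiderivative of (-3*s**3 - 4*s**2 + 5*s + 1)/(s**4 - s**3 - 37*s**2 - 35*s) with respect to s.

-log(s)/35 - 1189*log(s - 7)/672 - 5*log(s + 1)/32 - 251*log(s + 5)/240 + C

Factor the denominator: s*(s - 7)*(s + 1)*(s + 5).
Partial-fraction decomposition: -251/(240*(s + 5)) - 5/(32*(s + 1)) - 1189/(672*(s - 7)) - 1/(35*s).
Integrate each term: A/(s−a) contributes A·log|s−a|.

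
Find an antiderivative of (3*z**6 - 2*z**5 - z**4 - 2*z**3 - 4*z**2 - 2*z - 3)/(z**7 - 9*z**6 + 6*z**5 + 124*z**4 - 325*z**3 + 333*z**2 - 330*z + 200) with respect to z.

235343*log(z - 5)/101088 + 73*log(z - 2)/270 + 11*log(z - 1)/160 + 14149*log(z + 4)/41310 - 43*log(z**2 + 1)/8840 + 19*atan(z)/4420 - 3049/(216*z - 1080) + C

Factor the denominator: (z - 5)**2*(z - 2)*(z - 1)*(z + 4)*(z**2 + 1).
Partial-fraction decomposition: -(43*z - 19)/(4420*(z**2 + 1)) + 14149/(41310*(z + 4)) + 11/(160*(z - 1)) + 73/(270*(z - 2)) + 235343/(101088*(z - 5)) + 3049/(216*(z - 5)**2).
Integrate each term; A/(z−a) gives A·log|z−a|; the (Bz+D)/(z²+p²) term gives a log and an atan.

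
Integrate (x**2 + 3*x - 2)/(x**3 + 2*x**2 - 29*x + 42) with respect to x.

8*log(x - 3)/5 - 8*log(x - 2)/9 + 13*log(x + 7)/45 + C

Factor the denominator: (x - 3)*(x - 2)*(x + 7).
Partial-fraction decomposition: 13/(45*(x + 7)) - 8/(9*(x - 2)) + 8/(5*(x - 3)).
Integrate each term: A/(x−a) contributes A·log|x−a|.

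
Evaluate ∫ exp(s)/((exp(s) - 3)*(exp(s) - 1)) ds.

Let u = e^s, du = e^s ds.
The integral becomes ∫ du/((u-1)(u-3)); decompose into partial fractions.

log(exp(s) - 3)/2 - log(exp(s) - 1)/2 + C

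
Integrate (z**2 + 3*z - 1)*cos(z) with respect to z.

z**2*sin(z) + 3*z*sin(z) + 2*z*cos(z) - 3*sin(z) + 3*cos(z) + C

Use integration by parts with u = z**2 + 3*z - 1, dv = cos(z) dz, so v = sin(z).
Apply parts 2 times (tabular method): alternate signs, differentiate u down to 0, integrate dv up.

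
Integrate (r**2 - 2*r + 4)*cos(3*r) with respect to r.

Use integration by parts with u = r**2 - 2*r + 4, dv = cos(3*r) dr, so v = sin(3*r)/3.
Apply parts 2 times (tabular method): alternate signs, differentiate u down to 0, integrate dv up.

r**2*sin(3*r)/3 - 2*r*sin(3*r)/3 + 2*r*cos(3*r)/9 + 34*sin(3*r)/27 - 2*cos(3*r)/9 + C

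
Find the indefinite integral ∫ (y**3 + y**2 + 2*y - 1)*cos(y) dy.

Use integration by parts with u = y**3 + y**2 + 2*y - 1, dv = cos(y) dy, so v = sin(y).
Apply parts 3 times (tabular method): alternate signs, differentiate u down to 0, integrate dv up.

y**3*sin(y) + y**2*sin(y) + 3*y**2*cos(y) - 4*y*sin(y) + 2*y*cos(y) - 3*sin(y) - 4*cos(y) + C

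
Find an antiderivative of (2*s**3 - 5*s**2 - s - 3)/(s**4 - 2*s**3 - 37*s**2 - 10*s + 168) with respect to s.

Factor the denominator: (s - 7)*(s - 2)*(s + 3)*(s + 4).
Partial-fraction decomposition: 69/(22*(s + 4)) - 99/(50*(s + 3)) + 3/(50*(s - 2)) + 431/(550*(s - 7)).
Integrate each term: A/(s−a) contributes A·log|s−a|.

431*log(s - 7)/550 + 3*log(s - 2)/50 - 99*log(s + 3)/50 + 69*log(s + 4)/22 + C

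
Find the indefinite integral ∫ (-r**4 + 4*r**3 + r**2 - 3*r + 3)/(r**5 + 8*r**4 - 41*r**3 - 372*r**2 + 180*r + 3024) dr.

-137*log(r - 6)/1560 - log(r - 3)/63 - 481*log(r + 4)/420 + 701*log(r + 6)/72 - 370*log(r + 7)/39 + C

Factor the denominator: (r - 6)*(r - 3)*(r + 4)*(r + 6)*(r + 7).
Partial-fraction decomposition: -370/(39*(r + 7)) + 701/(72*(r + 6)) - 481/(420*(r + 4)) - 1/(63*(r - 3)) - 137/(1560*(r - 6)).
Integrate each term: A/(r−a) contributes A·log|r−a|.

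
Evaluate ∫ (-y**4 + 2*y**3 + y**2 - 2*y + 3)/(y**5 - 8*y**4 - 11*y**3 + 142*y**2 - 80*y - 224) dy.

Factor the denominator: (y - 7)*(y - 4)*(y - 2)*(y + 1)*(y + 4).
Partial-fraction decomposition: -119/(528*(y + 4)) - 1/(120*(y + 1)) + 1/(60*(y - 2)) + 39/(80*(y - 4)) - 559/(440*(y - 7)).
Integrate each term: A/(y−a) contributes A·log|y−a|.

-559*log(y - 7)/440 + 39*log(y - 4)/80 + log(y - 2)/60 - log(y + 1)/120 - 119*log(y + 4)/528 + C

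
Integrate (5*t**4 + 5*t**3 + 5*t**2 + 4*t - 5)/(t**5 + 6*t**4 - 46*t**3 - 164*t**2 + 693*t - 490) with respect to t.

Factor the denominator: (t - 5)*(t - 2)*(t - 1)*(t + 7)**2.
Partial-fraction decomposition: 102103/(31104*(t + 7)) - 5251/(432*(t + 7)**2) + 7/(128*(t - 1)) - 143/(243*(t - 2)) + 1945/(864*(t - 5)).
Integrate each term; A/(t−a) gives A·log|t−a|; A/(t−a)² gives −A/(t−a).

1945*log(t - 5)/864 - 143*log(t - 2)/243 + 7*log(t - 1)/128 + 102103*log(t + 7)/31104 + 5251/(432*t + 3024) + C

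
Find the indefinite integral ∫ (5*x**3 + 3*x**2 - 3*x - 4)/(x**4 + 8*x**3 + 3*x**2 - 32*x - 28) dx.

Factor the denominator: (x - 2)*(x + 1)*(x + 2)*(x + 7).
Partial-fraction decomposition: 517/(90*(x + 7)) - 13/(10*(x + 2)) + 1/(6*(x + 1)) + 7/(18*(x - 2)).
Integrate each term: A/(x−a) contributes A·log|x−a|.

7*log(x - 2)/18 + log(x + 1)/6 - 13*log(x + 2)/10 + 517*log(x + 7)/90 + C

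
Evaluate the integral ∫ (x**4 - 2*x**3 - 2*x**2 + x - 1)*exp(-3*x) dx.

Use integration by parts with u = x**4 - 2*x**3 - 2*x**2 + x - 1, dv = exp(-3*x) dx, so v = -exp(-3*x)/3.
Apply parts 4 times (tabular method): alternate signs, differentiate u down to 0, integrate dv up.

(-27*x**4 + 18*x**3 + 72*x**2 + 21*x + 34)*exp(-3*x)/81 + C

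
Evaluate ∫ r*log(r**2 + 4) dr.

r**2*log(r**2 + 4)/2 - r**2/2 + 2*log(r**2 + 4) + C

Let u = r**2 + 4, so du = (2*r) dr.
The integral becomes (1/2)·∫ log(u) du; integrate by parts with u′=log(u), dv′=du.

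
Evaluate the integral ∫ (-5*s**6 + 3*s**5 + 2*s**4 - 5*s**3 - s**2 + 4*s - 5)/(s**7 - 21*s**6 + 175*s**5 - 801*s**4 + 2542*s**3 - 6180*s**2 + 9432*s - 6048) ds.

-534763*log(s - 7)/4350 + 208457*log(s - 6)/1440 - 17221*log(s - 4)/600 + 225071*log(s - 2)/135200 + 461287*log(s**2 + 9)/4410900 + 732551*atan(s/3)/2205450 - 233/(520*s - 1040) + C

Factor the denominator: (s - 7)*(s - 6)*(s - 4)*(s - 2)**2*(s**2 + 9).
Partial-fraction decomposition: (461287*s + 2197653)/(2205450*(s**2 + 9)) + 225071/(135200*(s - 2)) + 233/(520*(s - 2)**2) - 17221/(600*(s - 4)) + 208457/(1440*(s - 6)) - 534763/(4350*(s - 7)).
Integrate each term; A/(s−a) gives A·log|s−a|; the (Bs+D)/(s²+p²) term gives a log and an atan.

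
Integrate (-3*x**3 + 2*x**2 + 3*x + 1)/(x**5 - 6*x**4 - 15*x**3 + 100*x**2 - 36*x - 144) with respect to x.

Factor the denominator: (x - 6)*(x - 3)*(x - 2)*(x + 1)*(x + 4).
Partial-fraction decomposition: 71/(420*(x + 4)) - 1/(84*(x + 1)) - 1/(8*(x - 2)) + 53/(84*(x - 3)) - 557/(840*(x - 6)).
Integrate each term: A/(x−a) contributes A·log|x−a|.

-557*log(x - 6)/840 + 53*log(x - 3)/84 - log(x - 2)/8 - log(x + 1)/84 + 71*log(x + 4)/420 + C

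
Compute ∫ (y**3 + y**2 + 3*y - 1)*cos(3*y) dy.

Use integration by parts with u = y**3 + y**2 + 3*y - 1, dv = cos(3*y) dy, so v = sin(3*y)/3.
Apply parts 3 times (tabular method): alternate signs, differentiate u down to 0, integrate dv up.

y**3*sin(3*y)/3 + y**2*sin(3*y)/3 + y**2*cos(3*y)/3 + 7*y*sin(3*y)/9 + 2*y*cos(3*y)/9 - 11*sin(3*y)/27 + 7*cos(3*y)/27 + C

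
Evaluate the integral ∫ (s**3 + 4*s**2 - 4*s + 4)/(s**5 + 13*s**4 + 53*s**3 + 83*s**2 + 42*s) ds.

Factor the denominator: s*(s + 1)*(s + 2)*(s + 3)*(s + 7).
Partial-fraction decomposition: -23/(168*(s + 7)) - 25/(24*(s + 3)) + 2/(s + 2) - 11/(12*(s + 1)) + 2/(21*s).
Integrate each term: A/(s−a) contributes A·log|s−a|.

2*log(s)/21 - 11*log(s + 1)/12 + 2*log(s + 2) - 25*log(s + 3)/24 - 23*log(s + 7)/168 + C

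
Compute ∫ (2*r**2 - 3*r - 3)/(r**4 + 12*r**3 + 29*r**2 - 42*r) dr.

log(r)/14 - log(r - 1)/14 + 29*log(r + 6)/14 - 29*log(r + 7)/14 + C

Factor the denominator: r*(r - 1)*(r + 6)*(r + 7).
Partial-fraction decomposition: -29/(14*(r + 7)) + 29/(14*(r + 6)) - 1/(14*(r - 1)) + 1/(14*r).
Integrate each term: A/(r−a) contributes A·log|r−a|.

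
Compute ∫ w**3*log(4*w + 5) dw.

Use integration by parts with u = log(4*w + 5), dv = w**3 dw.
Then du = 4/(4*w + 5) dw and v = w**4/4.

w**4*log(4*w + 5)/4 - w**4/16 + 5*w**3/48 - 25*w**2/128 + 125*w/256 - 625*log(4*w + 5)/1024 + C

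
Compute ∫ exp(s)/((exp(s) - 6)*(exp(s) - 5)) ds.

log(exp(s) - 6) - log(exp(s) - 5) + C

Let u = e^s, du = e^s ds.
The integral becomes ∫ du/((u-6)(u-5)); decompose into partial fractions.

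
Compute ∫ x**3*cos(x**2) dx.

x**2*sin(x**2)/2 + cos(x**2)/2 + C

Let u = x², du = 2x dx; rewrite as (1/2)∫ u^1·cos(1u) du.
Now integrate by parts 1 time.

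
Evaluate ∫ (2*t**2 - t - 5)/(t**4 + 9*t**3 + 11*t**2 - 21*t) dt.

5*log(t)/21 - log(t - 1)/8 + log(t + 3)/3 - 25*log(t + 7)/56 + C

Factor the denominator: t*(t - 1)*(t + 3)*(t + 7).
Partial-fraction decomposition: -25/(56*(t + 7)) + 1/(3*(t + 3)) - 1/(8*(t - 1)) + 5/(21*t).
Integrate each term: A/(t−a) contributes A·log|t−a|.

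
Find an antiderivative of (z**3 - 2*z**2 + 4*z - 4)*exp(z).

Use integration by parts with u = z**3 - 2*z**2 + 4*z - 4, dv = exp(z) dz, so v = exp(z).
Apply parts 3 times (tabular method): alternate signs, differentiate u down to 0, integrate dv up.

(z**3 - 5*z**2 + 14*z - 18)*exp(z) + C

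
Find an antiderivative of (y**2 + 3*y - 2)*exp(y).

Use integration by parts with u = y**2 + 3*y - 2, dv = exp(y) dy, so v = exp(y).
Apply parts 2 times (tabular method): alternate signs, differentiate u down to 0, integrate dv up.

(y**2 + y - 3)*exp(y) + C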